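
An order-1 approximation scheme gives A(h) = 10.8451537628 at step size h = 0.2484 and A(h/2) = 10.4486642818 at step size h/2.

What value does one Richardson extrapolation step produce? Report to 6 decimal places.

10.052175

The method has order 1: 2^1 = 2.
2×10.4486642818 − 10.8451537628 = 10.0521748008
10.0521748008 ÷ 1 = 10.0521748008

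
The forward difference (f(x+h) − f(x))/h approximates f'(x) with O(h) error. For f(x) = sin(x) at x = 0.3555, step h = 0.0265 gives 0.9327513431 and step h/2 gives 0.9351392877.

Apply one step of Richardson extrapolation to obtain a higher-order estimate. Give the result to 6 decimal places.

Method order is 1; weight 2^1 = 2.
2^1×A(h/2) = 1.8702785754; minus A(h) gives 0.9375272323.
Divide by 2^1 − 1 = 1.
R = 0.9375272323/1 = 0.9375272323
Shift from A(h/2): +0.0023879446.

0.937527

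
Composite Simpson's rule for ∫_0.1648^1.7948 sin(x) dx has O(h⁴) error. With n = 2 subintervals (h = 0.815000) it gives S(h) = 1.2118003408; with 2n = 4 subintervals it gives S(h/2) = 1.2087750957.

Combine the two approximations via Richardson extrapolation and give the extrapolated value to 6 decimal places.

The method has order 4: 2^4 = 16.
16×1.2087750957 = 19.3404015312; subtract 1.2118003408 → 18.1286011904
Denominator 16 − 1 = 15.
18.1286011904 ÷ 15 = 1.2085734127
Gap between inputs: 3.025e-03; correction applied: −0.0002016830.

1.208573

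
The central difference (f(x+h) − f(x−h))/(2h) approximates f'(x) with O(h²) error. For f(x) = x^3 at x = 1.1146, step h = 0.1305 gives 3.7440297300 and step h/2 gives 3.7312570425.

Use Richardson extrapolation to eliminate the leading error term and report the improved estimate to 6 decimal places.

r = 2, so 2^r = 4.
2^2 × A(h/2) = 14.9250281700; minus A(h) gives 11.1809984400.
Denominator 4 − 1 = 3.
(4 × 3.7312570425 − 3.7440297300)/(4 − 1) = 3.7269994800

3.726999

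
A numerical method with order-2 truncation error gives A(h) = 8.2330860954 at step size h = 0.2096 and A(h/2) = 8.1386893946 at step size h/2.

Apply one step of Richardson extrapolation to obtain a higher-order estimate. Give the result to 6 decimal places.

r = 2, so 2^r = 4.
Numerator 4*A(h/2) − A(h) = 4*8.1386893946 − 8.2330860954 = 24.3216714830
Denominator 4 − 1 = 3.
(4*8.1386893946 − 8.2330860954)/(4 − 1) = 8.1072238277
Shift from A(h/2): −0.0314655669.

8.107224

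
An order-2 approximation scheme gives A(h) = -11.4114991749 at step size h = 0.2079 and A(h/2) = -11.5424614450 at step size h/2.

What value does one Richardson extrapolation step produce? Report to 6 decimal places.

r = 2: numerator weight 4, denominator 3.
4×(-11.5424614450) = -46.1698457800; (-46.1698457800) − (-11.4114991749) = -34.7583466051
(4×(-11.5424614450) − (-11.4114991749))/(4 − 1) = -11.5861155350

-11.586116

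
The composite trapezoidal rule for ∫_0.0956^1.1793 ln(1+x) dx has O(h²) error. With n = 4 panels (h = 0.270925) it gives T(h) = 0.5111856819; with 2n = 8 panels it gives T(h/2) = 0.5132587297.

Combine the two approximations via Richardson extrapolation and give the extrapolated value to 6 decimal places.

r = 2: numerator weight 4, denominator 3.
Weighted: 2.0530349188 − 0.5111856819 = 1.5418492369
Denominator 4 − 1 = 3.
Result: 0.5139497456

0.513950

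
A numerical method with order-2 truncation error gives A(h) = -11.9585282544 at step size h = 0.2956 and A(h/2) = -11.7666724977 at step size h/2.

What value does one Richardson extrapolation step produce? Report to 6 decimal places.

r = 2: numerator weight 4, denominator 3.
4 × (-11.7666724977) = -47.0666899908; (-47.0666899908) − (-11.9585282544) = -35.1081617364
Extrapolated: (-35.1081617364) / 3 = -11.7027205788

-11.702721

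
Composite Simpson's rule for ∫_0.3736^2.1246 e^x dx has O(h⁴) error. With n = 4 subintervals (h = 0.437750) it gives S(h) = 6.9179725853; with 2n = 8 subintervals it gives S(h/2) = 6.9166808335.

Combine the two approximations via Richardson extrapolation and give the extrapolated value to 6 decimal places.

6.916595

Order 4 gives 2^r = 16 and 2^r − 1 = 15.
16*6.9166808335 = 110.6668933360; subtract 6.9179725853 → 103.7489207507
R = 103.7489207507/15 = 6.9165947167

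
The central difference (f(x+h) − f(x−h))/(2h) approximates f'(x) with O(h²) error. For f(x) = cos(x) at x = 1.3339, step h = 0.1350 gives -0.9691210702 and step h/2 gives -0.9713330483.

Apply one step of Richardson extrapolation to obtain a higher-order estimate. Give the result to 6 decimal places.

-0.972070

Order 2 gives 2^r = 4 and 2^r − 1 = 3.
4·(-0.9713330483) = -3.8853321932; (-3.8853321932) − (-0.9691210702) = -2.9162111230
R = (-2.9162111230)/3 = -0.9720703743
Gap between inputs: 2.212e-03; correction applied: −0.0007373260.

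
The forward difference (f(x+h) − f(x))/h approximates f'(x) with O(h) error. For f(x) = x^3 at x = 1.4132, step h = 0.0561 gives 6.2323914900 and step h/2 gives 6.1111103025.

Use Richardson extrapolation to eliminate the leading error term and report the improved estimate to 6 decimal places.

Error is O(h^1); halving h shrinks it by 2^1 = 2.
Numerator 2 × A(h/2) − A(h) = 2 × 6.1111103025 − 6.2323914900 = 5.9898291150
5.9898291150 ÷ 1 = 5.9898291150
Correction |R − A(h/2)| = 1.213e-01; gap |A(h/2) − A(h)| = 1.213e-01.

5.989829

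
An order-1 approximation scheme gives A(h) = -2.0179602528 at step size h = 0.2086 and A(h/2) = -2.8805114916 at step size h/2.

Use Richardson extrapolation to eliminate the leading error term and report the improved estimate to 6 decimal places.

-3.743063

Method order is 1; weight 2^1 = 2.
2·(-2.8805114916) = -5.7610229832; subtract (-2.0179602528) → -3.7430627304
R = (-3.7430627304)/1 = -3.7430627304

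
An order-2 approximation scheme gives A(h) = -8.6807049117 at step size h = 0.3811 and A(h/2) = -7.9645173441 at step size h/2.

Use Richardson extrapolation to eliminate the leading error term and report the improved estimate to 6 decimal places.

-7.725788

r = 2: numerator weight 4, denominator 3.
4 × (-7.9645173441) − (-8.6807049117) = -23.1773644647
(-23.1773644647) ÷ 3 = -7.7257881549
Shift from A(h/2): +0.2387291892.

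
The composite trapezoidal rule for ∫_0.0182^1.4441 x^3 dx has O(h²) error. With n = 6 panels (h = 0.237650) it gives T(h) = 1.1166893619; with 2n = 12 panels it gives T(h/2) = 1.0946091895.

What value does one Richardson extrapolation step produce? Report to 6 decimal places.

1.087249

Order 2 gives 2^r = 4 and 2^r − 1 = 3.
4×1.0946091895 = 4.3784367580; 4.3784367580 − 1.1166893619 = 3.2617473961
Denominator 4 − 1 = 3.
R = 3.2617473961/3 = 1.0872491320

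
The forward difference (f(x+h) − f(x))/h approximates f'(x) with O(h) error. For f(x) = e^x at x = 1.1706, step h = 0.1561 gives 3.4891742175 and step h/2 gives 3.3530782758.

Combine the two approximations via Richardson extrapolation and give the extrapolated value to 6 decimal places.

3.216982

r = 1: numerator weight 2, denominator 1.
Weighted: 6.7061565516 − 3.4891742175 = 3.2169823341
Denominator 2 − 1 = 1.
R = 3.2169823341/1 = 3.2169823341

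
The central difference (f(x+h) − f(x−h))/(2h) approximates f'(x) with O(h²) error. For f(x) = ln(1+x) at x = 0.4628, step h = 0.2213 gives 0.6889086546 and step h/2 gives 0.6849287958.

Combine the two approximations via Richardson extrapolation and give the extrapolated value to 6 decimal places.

0.683602

Order 2 gives 2^r = 4 and 2^r − 1 = 3.
Difference of the inputs: 0.6849287958 − 0.6889086546 = -0.0039798588
Correction (A(h/2) − A(h))/(4 − 1) = (-0.0039798588)/3 = -0.0013266196
R = 0.6849287958 − 0.0013266196 = 0.6836021762
Correction |R − A(h/2)| = 1.327e-03; gap |A(h/2) − A(h)| = 3.980e-03.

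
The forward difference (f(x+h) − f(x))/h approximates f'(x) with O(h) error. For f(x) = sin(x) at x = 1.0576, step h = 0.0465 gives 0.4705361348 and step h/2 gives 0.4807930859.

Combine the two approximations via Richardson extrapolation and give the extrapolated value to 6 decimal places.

0.491050

Error is O(h^1); halving h shrinks it by 2^1 = 2.
A(h/2) − A(h) = 0.4807930859 − 0.4705361348 = 0.0102569511
Divide by 2^1 − 1 = 1: 0.0102569511/1 = 0.0102569511
R = A(h/2) + (A(h/2) − A(h))/1 = 0.4807930859 + 0.0102569511 = 0.4910500370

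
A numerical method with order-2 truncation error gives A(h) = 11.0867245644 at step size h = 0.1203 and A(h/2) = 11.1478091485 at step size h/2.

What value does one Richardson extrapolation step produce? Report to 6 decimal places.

Leading term ∝ h^2; use weight 4 = 2^2.
4×11.1478091485 = 44.5912365940; 44.5912365940 − 11.0867245644 = 33.5045120296
33.5045120296 ÷ 3 = 11.1681706765

11.168171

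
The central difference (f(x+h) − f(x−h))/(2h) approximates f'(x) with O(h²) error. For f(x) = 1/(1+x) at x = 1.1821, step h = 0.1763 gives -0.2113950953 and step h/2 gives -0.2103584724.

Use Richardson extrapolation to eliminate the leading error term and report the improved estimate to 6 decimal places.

-0.210013

Order 2 gives 2^r = 4 and 2^r − 1 = 3.
Numerator 4*A(h/2) − A(h) = 4*(-0.2103584724) − (-0.2113950953) = -0.6300387943
Denominator 4 − 1 = 3.
So the Richardson estimate is -0.2100129314.
Correction |R − A(h/2)| = 3.455e-04; gap |A(h/2) − A(h)| = 1.037e-03.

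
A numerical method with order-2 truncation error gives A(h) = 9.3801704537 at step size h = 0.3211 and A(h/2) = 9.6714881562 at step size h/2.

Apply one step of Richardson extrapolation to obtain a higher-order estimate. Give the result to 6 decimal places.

9.768594

Error is O(h^2); halving h shrinks it by 2^2 = 4.
2^2·A(h/2) = 38.6859526248; minus A(h) gives 29.3057821711.
Divide by 2^2 − 1 = 3.
R = 29.3057821711/3 = 9.7685940570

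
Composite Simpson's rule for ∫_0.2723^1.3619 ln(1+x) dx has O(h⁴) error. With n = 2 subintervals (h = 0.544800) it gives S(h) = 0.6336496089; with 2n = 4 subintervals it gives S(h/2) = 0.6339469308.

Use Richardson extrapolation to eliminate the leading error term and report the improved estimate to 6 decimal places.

0.633967

Error is O(h^4); halving h shrinks it by 2^4 = 16.
Weighted: 10.1431508928 − 0.6336496089 = 9.5095012839
Denominator 16 − 1 = 15.
(16 × 0.6339469308 − 0.6336496089)/(16 − 1) = 0.6339667523
Gap between inputs: 2.973e-04; correction applied: +0.0000198215.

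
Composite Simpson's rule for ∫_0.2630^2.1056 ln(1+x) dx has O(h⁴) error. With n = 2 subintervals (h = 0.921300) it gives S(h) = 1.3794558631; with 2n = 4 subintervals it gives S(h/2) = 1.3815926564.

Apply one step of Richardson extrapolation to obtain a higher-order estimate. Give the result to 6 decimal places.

Method order is 4; weight 2^4 = 16.
A(h/2) − A(h) = 1.3815926564 − 1.3794558631 = 0.0021367933
Correction (A(h/2) − A(h))/(16 − 1) = 0.0021367933/15 = 0.0001424529
R = 1.3815926564 + 0.0001424529 = 1.3817351093
Gap between inputs: 2.137e-03; correction applied: +0.0001424529.

1.381735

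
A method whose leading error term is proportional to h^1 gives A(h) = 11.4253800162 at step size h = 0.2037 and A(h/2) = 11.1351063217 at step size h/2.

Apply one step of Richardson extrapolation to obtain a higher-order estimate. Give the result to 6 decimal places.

The method has order 1: 2^1 = 2.
2^1*A(h/2) = 22.2702126434; minus A(h) gives 10.8448326272.
R = 10.8448326272/1 = 10.8448326272
Shift from A(h/2): −0.2902736945.

10.844833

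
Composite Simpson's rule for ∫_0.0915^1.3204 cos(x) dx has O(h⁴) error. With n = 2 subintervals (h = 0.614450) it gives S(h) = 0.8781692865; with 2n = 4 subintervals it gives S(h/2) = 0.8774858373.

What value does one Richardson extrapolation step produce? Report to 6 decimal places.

0.877440

Method order is 4; weight 2^4 = 16.
2^4 × A(h/2) = 14.0397733968; minus A(h) gives 13.1616041103.
Divide by 2^4 − 1 = 15.
So the Richardson estimate is 0.8774402740.
Gap between inputs: 6.834e-04; correction applied: −0.0000455633.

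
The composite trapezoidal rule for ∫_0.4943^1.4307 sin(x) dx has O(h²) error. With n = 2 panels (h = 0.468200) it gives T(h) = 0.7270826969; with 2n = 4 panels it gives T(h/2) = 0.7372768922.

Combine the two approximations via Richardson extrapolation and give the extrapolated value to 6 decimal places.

r = 2, so 2^r = 4.
Weighted: 2.9491075688 − 0.7270826969 = 2.2220248719
Denominator 4 − 1 = 3.
2.2220248719 ÷ 3 = 0.7406749573
Correction |R − A(h/2)| = 3.398e-03; gap |A(h/2) − A(h)| = 1.019e-02.

0.740675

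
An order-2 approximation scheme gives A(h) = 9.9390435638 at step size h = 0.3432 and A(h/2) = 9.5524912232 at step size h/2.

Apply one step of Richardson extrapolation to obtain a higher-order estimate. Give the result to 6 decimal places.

9.423640

Method order is 2; weight 2^2 = 4.
4*9.5524912232 = 38.2099648928; subtract 9.9390435638 → 28.2709213290
Extrapolated: 28.2709213290 / 3 = 9.4236404430
Correction |R − A(h/2)| = 1.289e-01; gap |A(h/2) − A(h)| = 3.866e-01.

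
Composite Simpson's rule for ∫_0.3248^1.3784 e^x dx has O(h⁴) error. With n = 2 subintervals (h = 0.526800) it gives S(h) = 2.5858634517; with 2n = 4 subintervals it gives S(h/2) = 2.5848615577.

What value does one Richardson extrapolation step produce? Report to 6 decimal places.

2.584795

Error is O(h^4); halving h shrinks it by 2^4 = 16.
16×2.5848615577 − 2.5858634517 = 38.7719214715
R = 38.7719214715/15 = 2.5847947648
Correction |R − A(h/2)| = 6.679e-05; gap |A(h/2) − A(h)| = 1.002e-03.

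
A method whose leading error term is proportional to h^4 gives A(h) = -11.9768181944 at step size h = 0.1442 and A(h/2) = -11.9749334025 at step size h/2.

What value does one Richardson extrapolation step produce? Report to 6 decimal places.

r = 4, so 2^r = 16.
2^4*A(h/2) = -191.5989344400; minus A(h) gives -179.6221162456.
Extrapolated: (-179.6221162456) / 15 = -11.9748077497
Shift from A(h/2): +0.0001256528.

-11.974808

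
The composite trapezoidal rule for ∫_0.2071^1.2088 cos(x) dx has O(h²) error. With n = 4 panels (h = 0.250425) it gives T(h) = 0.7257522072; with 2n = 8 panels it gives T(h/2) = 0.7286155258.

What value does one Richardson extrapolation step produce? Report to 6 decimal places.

r = 2, so 2^r = 4.
Weighted: 2.9144621032 − 0.7257522072 = 2.1887098960
Divide by 2^2 − 1 = 3.
So the Richardson estimate is 0.7295699653.
Shift from A(h/2): +0.0009544395.

0.729570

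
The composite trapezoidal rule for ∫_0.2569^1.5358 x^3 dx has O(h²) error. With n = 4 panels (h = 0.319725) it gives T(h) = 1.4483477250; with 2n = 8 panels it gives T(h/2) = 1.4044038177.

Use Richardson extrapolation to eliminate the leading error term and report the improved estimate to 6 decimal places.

Method order is 2; weight 2^2 = 4.
Weighted: 5.6176152708 − 1.4483477250 = 4.1692675458
(4 × 1.4044038177 − 1.4483477250)/(4 − 1) = 1.3897558486

1.389756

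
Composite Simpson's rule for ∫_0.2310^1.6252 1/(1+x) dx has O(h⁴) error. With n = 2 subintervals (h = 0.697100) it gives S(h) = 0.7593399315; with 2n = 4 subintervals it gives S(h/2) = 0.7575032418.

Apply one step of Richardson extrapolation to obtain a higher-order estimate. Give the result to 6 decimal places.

Method order is 4; weight 2^4 = 16.
Top: 16(0.7575032418) − (0.7593399315) = 11.3607119373
R = 11.3607119373/15 = 0.7573807958
Shift from A(h/2): −0.0001224460.

0.757381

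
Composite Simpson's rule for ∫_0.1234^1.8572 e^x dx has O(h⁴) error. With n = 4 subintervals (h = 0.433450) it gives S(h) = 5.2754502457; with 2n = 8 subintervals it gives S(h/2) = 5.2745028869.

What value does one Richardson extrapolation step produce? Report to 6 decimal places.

Order 4 gives 2^r = 16 and 2^r − 1 = 15.
Top: 16(5.2745028869) − (5.2754502457) = 79.1165959447
Extrapolated: 79.1165959447 / 15 = 5.2744397296
Gap between inputs: 9.474e-04; correction applied: −0.0000631573.

5.274440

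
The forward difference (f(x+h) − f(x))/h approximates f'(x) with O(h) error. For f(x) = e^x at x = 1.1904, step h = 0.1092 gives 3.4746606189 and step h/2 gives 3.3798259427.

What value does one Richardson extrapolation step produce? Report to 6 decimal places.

3.284991

r = 1: numerator weight 2, denominator 1.
Weighted: 6.7596518854 − 3.4746606189 = 3.2849912665
(2 × 3.3798259427 − 3.4746606189)/(2 − 1) = 3.2849912665
Shift from A(h/2): −0.0948346762.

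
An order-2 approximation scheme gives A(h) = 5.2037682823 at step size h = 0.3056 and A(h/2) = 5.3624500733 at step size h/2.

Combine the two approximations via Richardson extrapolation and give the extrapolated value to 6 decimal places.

Error is O(h^2); halving h shrinks it by 2^2 = 4.
4*5.3624500733 − 5.2037682823 = 16.2460320109
Divide by 2^2 − 1 = 3.
(4*5.3624500733 − 5.2037682823)/(4 − 1) = 5.4153440036
Gap between inputs: 1.587e-01; correction applied: +0.0528939303.

5.415344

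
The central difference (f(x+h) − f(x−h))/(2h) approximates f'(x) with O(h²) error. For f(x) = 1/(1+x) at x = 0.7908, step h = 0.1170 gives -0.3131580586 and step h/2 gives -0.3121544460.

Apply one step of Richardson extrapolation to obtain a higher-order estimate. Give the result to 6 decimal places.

The method has order 2: 2^2 = 4.
Difference of the inputs: -0.3121544460 − (-0.3131580586) = 0.0010036126
Correction (A(h/2) − A(h))/(4 − 1) = 0.0010036126/3 = 0.0003345375
R = -0.3121544460 + 0.0003345375 = -0.3118199085

-0.311820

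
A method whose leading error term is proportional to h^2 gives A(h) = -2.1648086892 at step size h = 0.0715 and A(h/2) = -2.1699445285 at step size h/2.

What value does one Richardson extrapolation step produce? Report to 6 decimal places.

-2.171656

r = 2, so 2^r = 4.
A(h/2) − A(h) = -2.1699445285 − (-2.1648086892) = -0.0051358393
Divide by 2^2 − 1 = 3: (-0.0051358393)/3 = -0.0017119464
R = -2.1699445285 − 0.0017119464 = -2.1716564749
Shift from A(h/2): −0.0017119464.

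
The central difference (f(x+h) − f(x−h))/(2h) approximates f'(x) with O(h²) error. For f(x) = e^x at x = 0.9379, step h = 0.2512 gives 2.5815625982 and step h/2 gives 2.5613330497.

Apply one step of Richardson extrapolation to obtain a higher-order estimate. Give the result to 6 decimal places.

2.554590

r = 2, so 2^r = 4.
A(h/2) − A(h) = 2.5613330497 − 2.5815625982 = -0.0202295485
Divide by 2^2 − 1 = 3: (-0.0202295485)/3 = -0.0067431828
R = A(h/2) + (A(h/2) − A(h))/3 = 2.5613330497 − 0.0067431828 = 2.5545898669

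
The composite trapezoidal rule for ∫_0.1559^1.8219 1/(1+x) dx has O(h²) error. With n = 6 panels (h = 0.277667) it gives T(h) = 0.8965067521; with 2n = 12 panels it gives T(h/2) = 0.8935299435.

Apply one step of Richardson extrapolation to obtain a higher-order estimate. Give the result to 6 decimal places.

0.892538

r = 2, so 2^r = 4.
Top: 4(0.8935299435) − (0.8965067521) = 2.6776130219
Divide by 2^2 − 1 = 3.
Extrapolated: 2.6776130219 / 3 = 0.8925376740
Correction |R − A(h/2)| = 9.923e-04; gap |A(h/2) − A(h)| = 2.977e-03.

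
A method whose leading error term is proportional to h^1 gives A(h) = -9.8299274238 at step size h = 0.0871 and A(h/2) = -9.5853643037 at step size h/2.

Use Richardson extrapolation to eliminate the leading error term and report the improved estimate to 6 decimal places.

The method has order 1: 2^1 = 2.
Top: 2(-9.5853643037) − (-9.8299274238) = -9.3408011836
Denominator 2 − 1 = 1.
R = (-9.3408011836)/1 = -9.3408011836
Correction |R − A(h/2)| = 2.446e-01; gap |A(h/2) − A(h)| = 2.446e-01.

-9.340801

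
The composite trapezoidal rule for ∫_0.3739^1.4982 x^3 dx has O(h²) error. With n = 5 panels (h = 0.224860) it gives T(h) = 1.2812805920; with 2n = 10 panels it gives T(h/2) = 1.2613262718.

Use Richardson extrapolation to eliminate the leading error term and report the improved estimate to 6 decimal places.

1.254675

Method order is 2; weight 2^2 = 4.
4 × 1.2613262718 − 1.2812805920 = 3.7640244952
Divide by 2^2 − 1 = 3.
3.7640244952 ÷ 3 = 1.2546748317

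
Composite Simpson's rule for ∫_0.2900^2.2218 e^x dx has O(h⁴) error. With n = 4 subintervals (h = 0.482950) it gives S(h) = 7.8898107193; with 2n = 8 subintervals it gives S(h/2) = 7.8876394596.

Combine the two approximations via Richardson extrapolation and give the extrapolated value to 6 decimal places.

Leading term ∝ h^4; use weight 16 = 2^4.
2^4*A(h/2) = 126.2022313536; minus A(h) gives 118.3124206343.
Divide by 2^4 − 1 = 15.
So the Richardson estimate is 7.8874947090.

7.887495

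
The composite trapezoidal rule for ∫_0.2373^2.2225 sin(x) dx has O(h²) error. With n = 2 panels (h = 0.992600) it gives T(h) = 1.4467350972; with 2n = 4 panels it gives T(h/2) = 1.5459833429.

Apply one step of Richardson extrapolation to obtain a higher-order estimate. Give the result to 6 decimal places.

With r = 2 the leading error scales as h^2, so the weight is 2^2 = 4.
Weighted: 6.1839333716 − 1.4467350972 = 4.7371982744
Extrapolated: 4.7371982744 / 3 = 1.5790660915

1.579066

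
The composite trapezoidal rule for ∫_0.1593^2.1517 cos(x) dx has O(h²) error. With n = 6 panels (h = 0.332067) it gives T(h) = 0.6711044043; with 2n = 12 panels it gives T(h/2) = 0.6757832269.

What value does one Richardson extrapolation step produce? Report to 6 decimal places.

The method has order 2: 2^2 = 4.
Top: 4(0.6757832269) − (0.6711044043) = 2.0320285033
Divide by 2^2 − 1 = 3.
(4·0.6757832269 − 0.6711044043)/(4 − 1) = 0.6773428344

0.677343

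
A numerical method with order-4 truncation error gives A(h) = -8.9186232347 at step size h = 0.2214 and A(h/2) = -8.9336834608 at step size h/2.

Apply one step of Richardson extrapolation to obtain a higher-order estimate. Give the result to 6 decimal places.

-8.934687

r = 4, so 2^r = 16.
Weighted: (-142.9389353728) − (-8.9186232347) = -134.0203121381
Denominator 16 − 1 = 15.
Result: -8.9346874759
Correction |R − A(h/2)| = 1.004e-03; gap |A(h/2) − A(h)| = 1.506e-02.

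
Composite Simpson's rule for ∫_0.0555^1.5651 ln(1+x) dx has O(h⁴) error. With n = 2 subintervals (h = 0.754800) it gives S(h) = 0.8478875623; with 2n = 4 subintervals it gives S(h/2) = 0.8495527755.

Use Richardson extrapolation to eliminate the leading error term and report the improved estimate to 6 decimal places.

0.849664

r = 4, so 2^r = 16.
16×0.8495527755 = 13.5928444080; 13.5928444080 − 0.8478875623 = 12.7449568457
Denominator 16 − 1 = 15.
(16×0.8495527755 − 0.8478875623)/(16 − 1) = 0.8496637897
Shift from A(h/2): +0.0001110142.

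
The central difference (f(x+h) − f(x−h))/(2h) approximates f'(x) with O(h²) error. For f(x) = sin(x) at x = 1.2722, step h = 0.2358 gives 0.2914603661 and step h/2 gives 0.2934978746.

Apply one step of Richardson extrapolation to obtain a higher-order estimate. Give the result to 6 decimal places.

With r = 2 the leading error scales as h^2, so the weight is 2^2 = 4.
2^2*A(h/2) = 1.1739914984; minus A(h) gives 0.8825311323.
Denominator 4 − 1 = 3.
So the Richardson estimate is 0.2941770441.

0.294177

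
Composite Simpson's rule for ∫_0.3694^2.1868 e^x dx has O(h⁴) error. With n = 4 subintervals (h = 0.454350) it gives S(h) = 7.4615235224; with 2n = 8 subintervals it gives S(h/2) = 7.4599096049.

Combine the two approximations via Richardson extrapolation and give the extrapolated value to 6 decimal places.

7.459802

With r = 4 the leading error scales as h^4, so the weight is 2^4 = 16.
Top: 16(7.4599096049) − (7.4615235224) = 111.8970301560
(16 × 7.4599096049 − 7.4615235224)/(16 − 1) = 7.4598020104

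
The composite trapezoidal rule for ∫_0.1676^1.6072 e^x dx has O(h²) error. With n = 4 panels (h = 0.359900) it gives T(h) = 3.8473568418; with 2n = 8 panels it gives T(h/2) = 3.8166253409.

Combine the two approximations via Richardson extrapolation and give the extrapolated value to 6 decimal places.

3.806382

Error is O(h^2); halving h shrinks it by 2^2 = 4.
4*3.8166253409 = 15.2665013636; subtract 3.8473568418 → 11.4191445218
Divide by 2^2 − 1 = 3.
11.4191445218 ÷ 3 = 3.8063815073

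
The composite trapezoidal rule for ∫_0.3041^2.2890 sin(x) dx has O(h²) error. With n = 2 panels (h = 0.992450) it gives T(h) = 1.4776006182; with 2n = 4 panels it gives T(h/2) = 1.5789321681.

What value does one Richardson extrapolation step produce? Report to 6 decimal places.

1.612709

Error is O(h^2); halving h shrinks it by 2^2 = 4.
Difference of the inputs: 1.5789321681 − 1.4776006182 = 0.1013315499
Correction (A(h/2) − A(h))/(4 − 1) = 0.1013315499/3 = 0.0337771833
R = A(h/2) + (A(h/2) − A(h))/3 = 1.5789321681 + 0.0337771833 = 1.6127093514
Gap between inputs: 1.013e-01; correction applied: +0.0337771833.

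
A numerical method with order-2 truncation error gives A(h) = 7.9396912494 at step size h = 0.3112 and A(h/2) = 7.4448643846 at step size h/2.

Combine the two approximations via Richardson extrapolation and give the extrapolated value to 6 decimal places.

r = 2, so 2^r = 4.
Top: 4(7.4448643846) − (7.9396912494) = 21.8397662890
Denominator 4 − 1 = 3.
(4 × 7.4448643846 − 7.9396912494)/(4 − 1) = 7.2799220963
Gap between inputs: 4.948e-01; correction applied: −0.1649422883.

7.279922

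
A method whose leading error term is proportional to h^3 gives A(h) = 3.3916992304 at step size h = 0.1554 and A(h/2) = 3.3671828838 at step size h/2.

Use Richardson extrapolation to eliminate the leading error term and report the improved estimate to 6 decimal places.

Error is O(h^3); halving h shrinks it by 2^3 = 8.
8·3.3671828838 = 26.9374630704; 26.9374630704 − 3.3916992304 = 23.5457638400
Extrapolated: 23.5457638400 / 7 = 3.3636805486

3.363681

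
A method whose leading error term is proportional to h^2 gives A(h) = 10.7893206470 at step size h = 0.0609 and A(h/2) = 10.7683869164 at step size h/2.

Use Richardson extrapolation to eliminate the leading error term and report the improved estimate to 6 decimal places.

r = 2, so 2^r = 4.
A(h/2) − A(h) = 10.7683869164 − 10.7893206470 = -0.0209337306
Correction (A(h/2) − A(h))/(4 − 1) = (-0.0209337306)/3 = -0.0069779102
R = 10.7683869164 − 0.0069779102 = 10.7614090062

10.761409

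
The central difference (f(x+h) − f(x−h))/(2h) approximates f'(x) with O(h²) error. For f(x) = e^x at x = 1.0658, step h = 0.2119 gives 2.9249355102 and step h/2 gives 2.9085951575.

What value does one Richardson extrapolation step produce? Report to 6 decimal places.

2.903148

Order 2 gives 2^r = 4 and 2^r − 1 = 3.
4×2.9085951575 = 11.6343806300; subtract 2.9249355102 → 8.7094451198
R = 8.7094451198/3 = 2.9031483733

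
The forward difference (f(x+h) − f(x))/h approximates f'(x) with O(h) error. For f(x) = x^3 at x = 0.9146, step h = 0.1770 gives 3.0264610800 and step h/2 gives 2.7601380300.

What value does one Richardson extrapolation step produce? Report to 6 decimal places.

2.493815

With r = 1 the leading error scales as h^1, so the weight is 2^1 = 2.
2×2.7601380300 = 5.5202760600; 5.5202760600 − 3.0264610800 = 2.4938149800
Extrapolated: 2.4938149800 / 1 = 2.4938149800
Gap between inputs: 2.663e-01; correction applied: −0.2663230500.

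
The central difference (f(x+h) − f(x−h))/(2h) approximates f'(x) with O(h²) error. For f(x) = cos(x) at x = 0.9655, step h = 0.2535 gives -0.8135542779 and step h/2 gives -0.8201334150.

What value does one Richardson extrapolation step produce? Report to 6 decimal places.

r = 2: numerator weight 4, denominator 3.
Weighted: (-3.2805336600) − (-0.8135542779) = -2.4669793821
Divide by 2^2 − 1 = 3.
(-2.4669793821) ÷ 3 = -0.8223264607
Shift from A(h/2): −0.0021930457.

-0.822326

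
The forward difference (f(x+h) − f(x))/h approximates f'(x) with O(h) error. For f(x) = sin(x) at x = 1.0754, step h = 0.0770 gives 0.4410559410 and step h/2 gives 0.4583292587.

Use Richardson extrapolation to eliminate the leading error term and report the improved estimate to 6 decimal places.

0.475603

The method has order 1: 2^1 = 2.
2×0.4583292587 − 0.4410559410 = 0.4756025764
R = 0.4756025764/1 = 0.4756025764
Shift from A(h/2): +0.0172733177.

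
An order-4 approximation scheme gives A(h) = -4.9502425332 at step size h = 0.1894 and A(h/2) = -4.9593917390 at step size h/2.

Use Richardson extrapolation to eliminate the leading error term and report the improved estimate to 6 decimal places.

With r = 4 the leading error scales as h^4, so the weight is 2^4 = 16.
16 × (-4.9593917390) = -79.3502678240; subtract (-4.9502425332) → -74.4000252908
(-74.4000252908) ÷ 15 = -4.9600016861
Correction |R − A(h/2)| = 6.099e-04; gap |A(h/2) − A(h)| = 9.149e-03.

-4.960002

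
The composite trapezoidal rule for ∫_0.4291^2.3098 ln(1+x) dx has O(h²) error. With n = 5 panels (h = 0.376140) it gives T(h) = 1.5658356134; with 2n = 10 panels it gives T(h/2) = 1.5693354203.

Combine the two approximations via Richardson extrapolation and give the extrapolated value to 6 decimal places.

1.570502

Error is O(h^2); halving h shrinks it by 2^2 = 4.
Weighted: 6.2773416812 − 1.5658356134 = 4.7115060678
(4*1.5693354203 − 1.5658356134)/(4 − 1) = 1.5705020226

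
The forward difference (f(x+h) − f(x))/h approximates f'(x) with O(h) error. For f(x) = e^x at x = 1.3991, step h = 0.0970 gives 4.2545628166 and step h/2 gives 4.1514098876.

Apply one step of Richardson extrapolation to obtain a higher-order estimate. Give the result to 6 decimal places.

Order 1 gives 2^r = 2 and 2^r − 1 = 1.
2 × 4.1514098876 − 4.2545628166 = 4.0482569586
Denominator 2 − 1 = 1.
R = 4.0482569586/1 = 4.0482569586
Correction |R − A(h/2)| = 1.032e-01; gap |A(h/2) − A(h)| = 1.032e-01.

4.048257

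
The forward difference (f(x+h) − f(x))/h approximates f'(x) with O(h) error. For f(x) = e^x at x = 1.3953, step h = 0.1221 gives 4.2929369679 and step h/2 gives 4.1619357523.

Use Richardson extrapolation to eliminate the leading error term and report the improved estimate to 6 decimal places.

4.030935

Method order is 1; weight 2^1 = 2.
A(h/2) − A(h) = 4.1619357523 − 4.2929369679 = -0.1310012156
Divide by 2^1 − 1 = 1: (-0.1310012156)/1 = -0.1310012156
R = 4.1619357523 − 0.1310012156 = 4.0309345367
Gap between inputs: 1.310e-01; correction applied: −0.1310012156.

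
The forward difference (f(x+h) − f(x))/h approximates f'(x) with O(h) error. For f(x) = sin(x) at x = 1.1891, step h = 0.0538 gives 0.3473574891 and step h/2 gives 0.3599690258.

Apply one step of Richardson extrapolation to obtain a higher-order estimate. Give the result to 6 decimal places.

r = 1: numerator weight 2, denominator 1.
Weighted: 0.7199380516 − 0.3473574891 = 0.3725805625
(2×0.3599690258 − 0.3473574891)/(2 − 1) = 0.3725805625
Correction |R − A(h/2)| = 1.261e-02; gap |A(h/2) − A(h)| = 1.261e-02.

0.372581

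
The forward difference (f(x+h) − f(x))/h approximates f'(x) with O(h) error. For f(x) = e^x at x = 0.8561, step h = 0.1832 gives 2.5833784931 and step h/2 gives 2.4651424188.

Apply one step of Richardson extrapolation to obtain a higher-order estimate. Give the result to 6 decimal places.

2.346906

Order 1 gives 2^r = 2 and 2^r − 1 = 1.
Numerator 2·A(h/2) − A(h) = 2·2.4651424188 − 2.5833784931 = 2.3469063445
2.3469063445 ÷ 1 = 2.3469063445
Correction |R − A(h/2)| = 1.182e-01; gap |A(h/2) − A(h)| = 1.182e-01.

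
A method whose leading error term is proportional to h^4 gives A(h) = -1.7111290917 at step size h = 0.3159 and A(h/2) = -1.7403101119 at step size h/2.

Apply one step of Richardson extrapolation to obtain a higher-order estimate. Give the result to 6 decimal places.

Method order is 4; weight 2^4 = 16.
Top: 16(-1.7403101119) − (-1.7111290917) = -26.1338326987
Extrapolated: (-26.1338326987) / 15 = -1.7422555132
Gap between inputs: 2.918e-02; correction applied: −0.0019454013.

-1.742256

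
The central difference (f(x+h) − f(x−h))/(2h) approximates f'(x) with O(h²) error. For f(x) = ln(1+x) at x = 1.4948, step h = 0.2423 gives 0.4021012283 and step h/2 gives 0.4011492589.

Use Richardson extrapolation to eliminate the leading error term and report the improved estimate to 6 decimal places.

0.400832

r = 2: numerator weight 4, denominator 3.
2^2*A(h/2) = 1.6045970356; minus A(h) gives 1.2024958073.
(4*0.4011492589 − 0.4021012283)/(4 − 1) = 0.4008319358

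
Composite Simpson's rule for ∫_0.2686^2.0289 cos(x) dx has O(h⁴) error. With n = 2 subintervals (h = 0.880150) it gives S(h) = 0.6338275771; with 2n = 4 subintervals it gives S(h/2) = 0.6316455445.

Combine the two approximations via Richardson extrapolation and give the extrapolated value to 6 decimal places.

Order 4 gives 2^r = 16 and 2^r − 1 = 15.
16 × 0.6316455445 − 0.6338275771 = 9.4725011349
Denominator 16 − 1 = 15.
Result: 0.6315000757

0.631500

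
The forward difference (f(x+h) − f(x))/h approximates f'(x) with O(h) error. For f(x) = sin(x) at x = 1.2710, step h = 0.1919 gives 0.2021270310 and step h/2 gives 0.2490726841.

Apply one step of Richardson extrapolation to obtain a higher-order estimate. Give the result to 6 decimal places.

The method has order 1: 2^1 = 2.
A(h/2) − A(h) = 0.2490726841 − 0.2021270310 = 0.0469456531
Correction (A(h/2) − A(h))/(2 − 1) = 0.0469456531/1 = 0.0469456531
R = A(h/2) + (A(h/2) − A(h))/1 = 0.2490726841 + 0.0469456531 = 0.2960183372

0.296018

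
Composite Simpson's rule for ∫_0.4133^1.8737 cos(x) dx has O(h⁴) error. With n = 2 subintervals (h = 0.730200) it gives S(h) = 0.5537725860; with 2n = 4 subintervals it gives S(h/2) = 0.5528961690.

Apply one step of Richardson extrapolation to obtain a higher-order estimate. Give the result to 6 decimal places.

0.552838

Leading term ∝ h^4; use weight 16 = 2^4.
Weighted: 8.8463387040 − 0.5537725860 = 8.2925661180
(16*0.5528961690 − 0.5537725860)/(16 − 1) = 0.5528377412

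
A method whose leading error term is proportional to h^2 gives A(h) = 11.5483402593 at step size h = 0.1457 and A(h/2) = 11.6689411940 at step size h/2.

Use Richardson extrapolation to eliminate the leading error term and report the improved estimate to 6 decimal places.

Method order is 2; weight 2^2 = 4.
4×11.6689411940 = 46.6757647760; 46.6757647760 − 11.5483402593 = 35.1274245167
Extrapolated: 35.1274245167 / 3 = 11.7091415056

11.709142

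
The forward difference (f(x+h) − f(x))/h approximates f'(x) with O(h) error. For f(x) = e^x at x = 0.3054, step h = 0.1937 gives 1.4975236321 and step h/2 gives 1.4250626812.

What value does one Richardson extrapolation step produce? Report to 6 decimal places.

1.352602

Leading term ∝ h^1; use weight 2 = 2^1.
Numerator 2*A(h/2) − A(h) = 2*1.4250626812 − 1.4975236321 = 1.3526017303
Denominator 2 − 1 = 1.
Result: 1.3526017303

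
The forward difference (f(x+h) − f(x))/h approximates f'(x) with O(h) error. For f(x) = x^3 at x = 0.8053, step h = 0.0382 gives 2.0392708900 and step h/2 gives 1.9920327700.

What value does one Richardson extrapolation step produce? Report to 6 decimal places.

1.944795

r = 1: numerator weight 2, denominator 1.
Top: 2(1.9920327700) − (2.0392708900) = 1.9447946500
Denominator 2 − 1 = 1.
1.9447946500 ÷ 1 = 1.9447946500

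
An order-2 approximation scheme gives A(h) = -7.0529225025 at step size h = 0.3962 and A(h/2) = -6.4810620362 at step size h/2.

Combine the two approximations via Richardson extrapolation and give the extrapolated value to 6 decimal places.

-6.290442

Error is O(h^2); halving h shrinks it by 2^2 = 4.
2^2 × A(h/2) = -25.9242481448; minus A(h) gives -18.8713256423.
Divide by 2^2 − 1 = 3.
R = (-18.8713256423)/3 = -6.2904418808
Gap between inputs: 5.719e-01; correction applied: +0.1906201554.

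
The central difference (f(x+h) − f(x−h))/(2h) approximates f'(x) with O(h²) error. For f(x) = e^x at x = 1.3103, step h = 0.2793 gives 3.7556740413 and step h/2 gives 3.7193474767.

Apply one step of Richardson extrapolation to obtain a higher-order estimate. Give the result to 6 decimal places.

3.707239

Error is O(h^2); halving h shrinks it by 2^2 = 4.
Weighted: 14.8773899068 − 3.7556740413 = 11.1217158655
11.1217158655 ÷ 3 = 3.7072386218
Correction |R − A(h/2)| = 1.211e-02; gap |A(h/2) − A(h)| = 3.633e-02.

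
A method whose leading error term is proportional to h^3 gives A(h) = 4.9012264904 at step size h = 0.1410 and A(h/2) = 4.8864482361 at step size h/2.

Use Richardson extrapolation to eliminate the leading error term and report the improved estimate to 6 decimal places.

Leading term ∝ h^3; use weight 8 = 2^3.
8·4.8864482361 = 39.0915858888; 39.0915858888 − 4.9012264904 = 34.1903593984
(8·4.8864482361 − 4.9012264904)/(8 − 1) = 4.8843370569

4.884337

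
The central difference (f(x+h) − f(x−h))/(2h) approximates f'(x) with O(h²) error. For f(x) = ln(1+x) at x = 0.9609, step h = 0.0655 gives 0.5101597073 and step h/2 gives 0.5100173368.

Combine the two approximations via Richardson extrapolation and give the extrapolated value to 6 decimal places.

0.509970

r = 2: numerator weight 4, denominator 3.
Difference of the inputs: 0.5100173368 − 0.5101597073 = -0.0001423705
Divide by 2^2 − 1 = 3: (-0.0001423705)/3 = -0.0000474568
R = 0.5100173368 − 0.0000474568 = 0.5099698800
Correction |R − A(h/2)| = 4.746e-05; gap |A(h/2) − A(h)| = 1.424e-04.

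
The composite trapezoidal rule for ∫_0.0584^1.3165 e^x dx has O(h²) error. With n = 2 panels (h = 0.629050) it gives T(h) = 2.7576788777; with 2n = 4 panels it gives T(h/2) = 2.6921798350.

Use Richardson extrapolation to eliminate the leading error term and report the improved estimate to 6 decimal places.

r = 2, so 2^r = 4.
Top: 4(2.6921798350) − (2.7576788777) = 8.0110404623
Denominator 4 − 1 = 3.
R = 8.0110404623/3 = 2.6703468208
Correction |R − A(h/2)| = 2.183e-02; gap |A(h/2) − A(h)| = 6.550e-02.

2.670347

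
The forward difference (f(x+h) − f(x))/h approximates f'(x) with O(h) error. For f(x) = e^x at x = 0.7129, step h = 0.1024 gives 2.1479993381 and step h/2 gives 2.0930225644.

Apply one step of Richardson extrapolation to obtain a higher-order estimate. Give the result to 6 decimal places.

r = 1, so 2^r = 2.
2^1·A(h/2) = 4.1860451288; minus A(h) gives 2.0380457907.
R = 2.0380457907/1 = 2.0380457907

2.038046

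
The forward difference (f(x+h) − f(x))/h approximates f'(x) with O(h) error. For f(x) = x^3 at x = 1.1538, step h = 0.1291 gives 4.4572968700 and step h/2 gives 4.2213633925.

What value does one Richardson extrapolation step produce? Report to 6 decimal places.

Order 1 gives 2^r = 2 and 2^r − 1 = 1.
2*4.2213633925 = 8.4427267850; 8.4427267850 − 4.4572968700 = 3.9854299150
R = 3.9854299150/1 = 3.9854299150

3.985430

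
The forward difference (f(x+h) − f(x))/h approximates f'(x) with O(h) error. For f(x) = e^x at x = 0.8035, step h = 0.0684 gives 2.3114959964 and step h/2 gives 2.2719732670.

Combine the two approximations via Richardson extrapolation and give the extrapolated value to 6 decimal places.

2.232451

r = 1: numerator weight 2, denominator 1.
2·2.2719732670 = 4.5439465340; 4.5439465340 − 2.3114959964 = 2.2324505376
Denominator 2 − 1 = 1.
(2·2.2719732670 − 2.3114959964)/(2 − 1) = 2.2324505376
Shift from A(h/2): −0.0395227294.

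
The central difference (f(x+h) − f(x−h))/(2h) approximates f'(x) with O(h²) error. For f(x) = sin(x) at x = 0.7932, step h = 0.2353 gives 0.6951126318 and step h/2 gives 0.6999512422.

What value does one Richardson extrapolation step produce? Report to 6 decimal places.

Leading term ∝ h^2; use weight 4 = 2^2.
Weighted: 2.7998049688 − 0.6951126318 = 2.1046923370
Divide by 2^2 − 1 = 3.
R = 2.1046923370/3 = 0.7015641123
Shift from A(h/2): +0.0016128701.

0.701564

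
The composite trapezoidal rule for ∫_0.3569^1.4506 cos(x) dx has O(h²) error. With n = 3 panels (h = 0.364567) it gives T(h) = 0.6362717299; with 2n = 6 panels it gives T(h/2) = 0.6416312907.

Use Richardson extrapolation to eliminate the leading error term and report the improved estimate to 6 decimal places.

Method order is 2; weight 2^2 = 4.
4 × 0.6416312907 = 2.5665251628; 2.5665251628 − 0.6362717299 = 1.9302534329
Divide by 2^2 − 1 = 3.
Extrapolated: 1.9302534329 / 3 = 0.6434178110
Gap between inputs: 5.360e-03; correction applied: +0.0017865203.

0.643418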